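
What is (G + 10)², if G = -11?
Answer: 1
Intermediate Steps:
(G + 10)² = (-11 + 10)² = (-1)² = 1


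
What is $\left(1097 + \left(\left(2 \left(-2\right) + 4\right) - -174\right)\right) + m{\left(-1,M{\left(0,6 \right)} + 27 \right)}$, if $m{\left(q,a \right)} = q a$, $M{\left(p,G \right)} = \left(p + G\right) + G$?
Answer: $1232$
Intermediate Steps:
$M{\left(p,G \right)} = p + 2 G$ ($M{\left(p,G \right)} = \left(G + p\right) + G = p + 2 G$)
$m{\left(q,a \right)} = a q$
$\left(1097 + \left(\left(2 \left(-2\right) + 4\right) - -174\right)\right) + m{\left(-1,M{\left(0,6 \right)} + 27 \right)} = \left(1097 + \left(\left(2 \left(-2\right) + 4\right) - -174\right)\right) + \left(\left(0 + 2 \cdot 6\right) + 27\right) \left(-1\right) = \left(1097 + \left(\left(-4 + 4\right) + 174\right)\right) + \left(\left(0 + 12\right) + 27\right) \left(-1\right) = \left(1097 + \left(0 + 174\right)\right) + \left(12 + 27\right) \left(-1\right) = \left(1097 + 174\right) + 39 \left(-1\right) = 1271 - 39 = 1232$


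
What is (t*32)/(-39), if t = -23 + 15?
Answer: 256/39 ≈ 6.5641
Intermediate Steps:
t = -8
(t*32)/(-39) = -8*32/(-39) = -256*(-1/39) = 256/39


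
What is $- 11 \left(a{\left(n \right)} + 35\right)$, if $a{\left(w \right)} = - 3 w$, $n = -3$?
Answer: $-484$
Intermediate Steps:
$- 11 \left(a{\left(n \right)} + 35\right) = - 11 \left(\left(-3\right) \left(-3\right) + 35\right) = - 11 \left(9 + 35\right) = \left(-11\right) 44 = -484$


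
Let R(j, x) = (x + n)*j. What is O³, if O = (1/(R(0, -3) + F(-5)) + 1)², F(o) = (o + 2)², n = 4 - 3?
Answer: 1000000/531441 ≈ 1.8817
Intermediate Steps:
n = 1
R(j, x) = j*(1 + x) (R(j, x) = (x + 1)*j = (1 + x)*j = j*(1 + x))
F(o) = (2 + o)²
O = 100/81 (O = (1/(0*(1 - 3) + (2 - 5)²) + 1)² = (1/(0*(-2) + (-3)²) + 1)² = (1/(0 + 9) + 1)² = (1/9 + 1)² = (⅑ + 1)² = (10/9)² = 100/81 ≈ 1.2346)
O³ = (100/81)³ = 1000000/531441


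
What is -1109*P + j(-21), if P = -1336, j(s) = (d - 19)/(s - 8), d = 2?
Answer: 42967113/29 ≈ 1.4816e+6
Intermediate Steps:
j(s) = -17/(-8 + s) (j(s) = (2 - 19)/(s - 8) = -17/(-8 + s))
-1109*P + j(-21) = -1109*(-1336) - 17/(-8 - 21) = 1481624 - 17/(-29) = 1481624 - 17*(-1/29) = 1481624 + 17/29 = 42967113/29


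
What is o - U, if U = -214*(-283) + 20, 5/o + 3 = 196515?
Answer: -11905089979/196512 ≈ -60582.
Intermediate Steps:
o = 5/196512 (o = 5/(-3 + 196515) = 5/196512 ≈ 2.5444e-5)
U = 60582 (U = 60562 + 20 = 60582)
o - U = 5/196512 - 1*60582 = 5/196512 - 60582 = -11905089979/196512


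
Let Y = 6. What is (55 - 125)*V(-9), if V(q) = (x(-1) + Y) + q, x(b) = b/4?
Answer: 455/2 ≈ 227.50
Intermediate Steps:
x(b) = b/4 (x(b) = b*(¼) = b/4)
V(q) = 23/4 + q (V(q) = ((¼)*(-1) + 6) + q = (-¼ + 6) + q = 23/4 + q)
(55 - 125)*V(-9) = (55 - 125)*(23/4 - 9) = -70*(-13/4) = 455/2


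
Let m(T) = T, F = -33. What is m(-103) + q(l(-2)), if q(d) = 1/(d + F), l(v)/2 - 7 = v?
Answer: -2370/23 ≈ -103.04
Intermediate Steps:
l(v) = 14 + 2*v
q(d) = 1/(-33 + d) (q(d) = 1/(d - 33) = 1/(-33 + d))
m(-103) + q(l(-2)) = -103 + 1/(-33 + (14 + 2*(-2))) = -103 + 1/(-33 + (14 - 4)) = -103 + 1/(-33 + 10) = -103 + 1/(-23) = -103 - 1/23 = -2370/23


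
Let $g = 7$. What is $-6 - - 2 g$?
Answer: $8$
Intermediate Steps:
$-6 - - 2 g = -6 - \left(-2\right) 7 = -6 - -14 = -6 + 14 = 8$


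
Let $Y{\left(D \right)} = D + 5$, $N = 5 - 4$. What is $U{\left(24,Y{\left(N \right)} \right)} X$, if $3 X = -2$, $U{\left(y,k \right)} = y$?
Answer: $-16$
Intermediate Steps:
$N = 1$
$Y{\left(D \right)} = 5 + D$
$X = - \frac{2}{3}$ ($X = \frac{1}{3} \left(-2\right) = - \frac{2}{3} \approx -0.66667$)
$U{\left(24,Y{\left(N \right)} \right)} X = 24 \left(- \frac{2}{3}\right) = -16$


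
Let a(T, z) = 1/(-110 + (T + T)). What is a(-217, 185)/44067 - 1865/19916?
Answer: -11177158859/119358818592 ≈ -0.093643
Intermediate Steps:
a(T, z) = 1/(-110 + 2*T)
a(-217, 185)/44067 - 1865/19916 = (1/(2*(-55 - 217)))/44067 - 1865/19916 = ((½)/(-272))*(1/44067) - 1865*1/19916 = ((½)*(-1/272))*(1/44067) - 1865/19916 = -1/544*1/44067 - 1865/19916 = -1/23972448 - 1865/19916 = -11177158859/119358818592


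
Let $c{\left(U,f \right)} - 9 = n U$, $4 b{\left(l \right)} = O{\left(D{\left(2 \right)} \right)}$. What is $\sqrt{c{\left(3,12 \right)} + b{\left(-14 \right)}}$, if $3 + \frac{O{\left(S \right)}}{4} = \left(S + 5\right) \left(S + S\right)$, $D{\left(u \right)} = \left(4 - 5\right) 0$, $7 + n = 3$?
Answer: $i \sqrt{6} \approx 2.4495 i$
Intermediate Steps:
$n = -4$ ($n = -7 + 3 = -4$)
$D{\left(u \right)} = 0$ ($D{\left(u \right)} = \left(-1\right) 0 = 0$)
$O{\left(S \right)} = -12 + 8 S \left(5 + S\right)$ ($O{\left(S \right)} = -12 + 4 \left(S + 5\right) \left(S + S\right) = -12 + 4 \left(5 + S\right) 2 S = -12 + 4 \cdot 2 S \left(5 + S\right) = -12 + 8 S \left(5 + S\right)$)
$b{\left(l \right)} = -3$ ($b{\left(l \right)} = \frac{-12 + 8 \cdot 0^{2} + 40 \cdot 0}{4} = \frac{-12 + 8 \cdot 0 + 0}{4} = \frac{-12 + 0 + 0}{4} = \frac{1}{4} \left(-12\right) = -3$)
$c{\left(U,f \right)} = 9 - 4 U$
$\sqrt{c{\left(3,12 \right)} + b{\left(-14 \right)}} = \sqrt{\left(9 - 12\right) - 3} = \sqrt{-3 - 3} = \sqrt{-6} = i \sqrt{6}$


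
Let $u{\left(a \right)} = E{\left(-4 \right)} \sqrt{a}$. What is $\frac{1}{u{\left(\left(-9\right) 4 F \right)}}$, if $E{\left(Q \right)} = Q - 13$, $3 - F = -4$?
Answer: $\frac{i \sqrt{7}}{714} \approx 0.0037055 i$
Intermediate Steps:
$F = 7$ ($F = 3 - -4 = 3 + 4 = 7$)
$E{\left(Q \right)} = -13 + Q$ ($E{\left(Q \right)} = Q - 13 = -13 + Q$)
$u{\left(a \right)} = - 17 \sqrt{a}$ ($u{\left(a \right)} = \left(-13 - 4\right) \sqrt{a} = - 17 \sqrt{a}$)
$\frac{1}{u{\left(\left(-9\right) 4 F \right)}} = \frac{1}{\left(-17\right) \sqrt{\left(-9\right) 4 \cdot 7}} = \frac{1}{\left(-17\right) \sqrt{\left(-36\right) 7}} = \frac{1}{\left(-17\right) \sqrt{-252}} = \frac{1}{\left(-17\right) 6 i \sqrt{7}} = \frac{1}{\left(-102\right) i \sqrt{7}} = \frac{i \sqrt{7}}{714}$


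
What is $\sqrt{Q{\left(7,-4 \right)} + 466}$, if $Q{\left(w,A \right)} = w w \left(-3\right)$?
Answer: $\sqrt{319} \approx 17.861$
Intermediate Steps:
$Q{\left(w,A \right)} = - 3 w^{2}$ ($Q{\left(w,A \right)} = w^{2} \left(-3\right) = - 3 w^{2}$)
$\sqrt{Q{\left(7,-4 \right)} + 466} = \sqrt{- 3 \cdot 7^{2} + 466} = \sqrt{\left(-3\right) 49 + 466} = \sqrt{-147 + 466} = \sqrt{319}$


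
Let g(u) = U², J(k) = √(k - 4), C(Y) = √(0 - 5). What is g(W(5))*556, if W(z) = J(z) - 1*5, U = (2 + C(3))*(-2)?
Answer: -2224 + 8896*I*√5 ≈ -2224.0 + 19892.0*I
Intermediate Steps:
C(Y) = I*√5 (C(Y) = √(-5) = I*√5)
U = -4 - 2*I*√5 (U = (2 + I*√5)*(-2) = -4 - 2*I*√5 ≈ -4.0 - 4.4721*I)
J(k) = √(-4 + k)
W(z) = -5 + √(-4 + z) (W(z) = √(-4 + z) - 1*5 = √(-4 + z) - 5 = -5 + √(-4 + z))
g(u) = (-4 - 2*I*√5)²
g(W(5))*556 = (-4 + 16*I*√5)*556 = -2224 + 8896*I*√5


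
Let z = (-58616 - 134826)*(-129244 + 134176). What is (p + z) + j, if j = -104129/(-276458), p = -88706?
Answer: -8509061985341/8918 ≈ -9.5414e+8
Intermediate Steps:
z = -954055944 (z = -193442*4932 = -954055944)
j = 3359/8918 (j = -104129*(-1/276458) = 3359/8918 ≈ 0.37665)
(p + z) + j = (-88706 - 954055944) + 3359/8918 = -954144650 + 3359/8918 = -8509061985341/8918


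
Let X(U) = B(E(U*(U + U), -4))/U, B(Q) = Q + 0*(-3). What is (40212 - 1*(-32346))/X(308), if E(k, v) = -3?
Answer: -7449288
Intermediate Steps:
B(Q) = Q (B(Q) = Q + 0 = Q)
X(U) = -3/U
(40212 - 1*(-32346))/X(308) = (40212 - 1*(-32346))/((-3/308)) = (40212 + 32346)/((-3*1/308)) = 72558/(-3/308) = 72558*(-308/3) = -7449288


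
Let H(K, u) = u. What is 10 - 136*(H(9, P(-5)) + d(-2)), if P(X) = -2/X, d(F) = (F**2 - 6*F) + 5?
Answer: -14502/5 ≈ -2900.4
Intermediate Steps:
d(F) = 5 + F**2 - 6*F
10 - 136*(H(9, P(-5)) + d(-2)) = 10 - 136*(-2/(-5) + (5 + (-2)**2 - 6*(-2))) = 10 - 136*(-2*(-1/5) + (5 + 4 + 12)) = 10 - 136*(2/5 + 21) = 10 - 136*107/5 = 10 - 14552/5 = -14502/5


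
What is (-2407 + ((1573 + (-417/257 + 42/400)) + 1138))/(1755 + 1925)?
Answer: 15547597/189152000 ≈ 0.082196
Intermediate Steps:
(-2407 + ((1573 + (-417/257 + 42/400)) + 1138))/(1755 + 1925) = (-2407 + ((1573 + (-417*1/257 + 42*(1/400))) + 1138))/3680 = (-2407 + ((1573 + (-417/257 + 21/200)) + 1138))*(1/3680) = (-2407 + ((1573 - 78003/51400) + 1138))*(1/3680) = (-2407 + (80774197/51400 + 1138))*(1/3680) = (-2407 + 139267397/51400)*(1/3680) = (15547597/51400)*(1/3680) = 15547597/189152000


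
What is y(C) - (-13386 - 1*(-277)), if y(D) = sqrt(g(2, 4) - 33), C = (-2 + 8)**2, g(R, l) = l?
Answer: 13109 + I*sqrt(29) ≈ 13109.0 + 5.3852*I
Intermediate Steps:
C = 36 (C = 6**2 = 36)
y(D) = I*sqrt(29) (y(D) = sqrt(4 - 33) = sqrt(-29) = I*sqrt(29))
y(C) - (-13386 - 1*(-277)) = I*sqrt(29) - (-13386 - 1*(-277)) = I*sqrt(29) - (-13386 + 277) = I*sqrt(29) - 1*(-13109) = I*sqrt(29) + 13109 = 13109 + I*sqrt(29)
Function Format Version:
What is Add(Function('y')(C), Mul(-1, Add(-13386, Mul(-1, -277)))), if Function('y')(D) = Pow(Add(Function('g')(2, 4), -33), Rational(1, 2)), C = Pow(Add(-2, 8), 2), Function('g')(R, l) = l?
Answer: Add(13109, Mul(I, Pow(29, Rational(1, 2)))) ≈ Add(13109., Mul(5.3852, I))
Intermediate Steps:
C = 36 (C = Pow(6, 2) = 36)
Function('y')(D) = Mul(I, Pow(29, Rational(1, 2))) (Function('y')(D) = Pow(Add(4, -33), Rational(1, 2)) = Pow(-29, Rational(1, 2)) = Mul(I, Pow(29, Rational(1, 2))))
Add(Function('y')(C), Mul(-1, Add(-13386, Mul(-1, -277)))) = Add(Mul(I, Pow(29, Rational(1, 2))), Mul(-1, Add(-13386, Mul(-1, -277)))) = Add(Mul(I, Pow(29, Rational(1, 2))), Mul(-1, Add(-13386, 277))) = Add(Mul(I, Pow(29, Rational(1, 2))), Mul(-1, -13109)) = Add(Mul(I, Pow(29, Rational(1, 2))), 13109) = Add(13109, Mul(I, Pow(29, Rational(1, 2))))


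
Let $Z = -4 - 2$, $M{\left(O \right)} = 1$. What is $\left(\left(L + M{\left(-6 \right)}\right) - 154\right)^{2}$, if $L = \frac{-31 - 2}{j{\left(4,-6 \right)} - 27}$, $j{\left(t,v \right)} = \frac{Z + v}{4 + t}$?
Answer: $\frac{8323225}{361} \approx 23056.0$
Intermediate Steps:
$Z = -6$ ($Z = -4 - 2 = -6$)
$j{\left(t,v \right)} = \frac{-6 + v}{4 + t}$
$L = \frac{22}{19}$ ($L = \frac{-31 - 2}{\frac{-6 - 6}{4 + 4} - 27} = - \frac{33}{\frac{1}{8} \left(-12\right) - 27} = - \frac{33}{- \frac{3}{2} - 27} = - \frac{33}{- \frac{57}{2}} = \left(-33\right) \left(- \frac{2}{57}\right) = \frac{22}{19} \approx 1.1579$)
$\left(\left(L + M{\left(-6 \right)}\right) - 154\right)^{2} = \left(\left(\frac{22}{19} + 1\right) - 154\right)^{2} = \left(\frac{41}{19} - 154\right)^{2} = \left(- \frac{2885}{19}\right)^{2} = \frac{8323225}{361}$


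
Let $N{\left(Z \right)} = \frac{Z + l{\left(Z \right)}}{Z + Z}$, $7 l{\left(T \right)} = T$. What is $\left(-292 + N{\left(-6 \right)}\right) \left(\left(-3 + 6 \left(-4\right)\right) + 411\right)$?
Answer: $- \frac{783360}{7} \approx -1.1191 \cdot 10^{5}$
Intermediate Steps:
$l{\left(T \right)} = \frac{T}{7}$
$N{\left(Z \right)} = \frac{4}{7}$ ($N{\left(Z \right)} = \frac{Z + \frac{Z}{7}}{Z + Z} = \frac{\frac{8}{7} Z}{2 Z} = \frac{8 Z}{7} \frac{1}{2 Z} = \frac{4}{7}$)
$\left(-292 + N{\left(-6 \right)}\right) \left(\left(-3 + 6 \left(-4\right)\right) + 411\right) = \left(-292 + \frac{4}{7}\right) \left(\left(-3 + 6 \left(-4\right)\right) + 411\right) = - \frac{2040 \left(\left(-3 - 24\right) + 411\right)}{7} = - \frac{2040 \left(-27 + 411\right)}{7} = \left(- \frac{2040}{7}\right) 384 = - \frac{783360}{7}$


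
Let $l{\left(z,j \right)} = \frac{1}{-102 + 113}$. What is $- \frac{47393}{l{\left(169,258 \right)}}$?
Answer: $-521323$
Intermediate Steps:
$l{\left(z,j \right)} = \frac{1}{11}$
$- \frac{47393}{l{\left(169,258 \right)}} = - 47393 \frac{1}{\frac{1}{11}} = \left(-47393\right) 11 = -521323$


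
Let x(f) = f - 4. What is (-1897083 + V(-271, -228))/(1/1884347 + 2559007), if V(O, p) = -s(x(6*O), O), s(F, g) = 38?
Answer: -3574834264987/4822057163430 ≈ -0.74135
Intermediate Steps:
x(f) = -4 + f
V(O, p) = -38 (V(O, p) = -1*38 = -38)
(-1897083 + V(-271, -228))/(1/1884347 + 2559007) = (-1897083 - 38)/(1/1884347 + 2559007) = -1897121/(1/1884347 + 2559007) = -1897121/4822057163430/1884347 = -1897121*1884347/4822057163430 = -3574834264987/4822057163430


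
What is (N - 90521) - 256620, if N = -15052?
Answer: -362193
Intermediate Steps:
(N - 90521) - 256620 = (-15052 - 90521) - 256620 = -105573 - 256620 = -362193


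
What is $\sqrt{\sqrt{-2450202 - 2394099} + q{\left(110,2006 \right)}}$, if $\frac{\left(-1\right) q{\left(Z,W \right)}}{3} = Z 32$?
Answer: $\sqrt{-10560 + i \sqrt{4844301}} \approx 10.652 + 103.31 i$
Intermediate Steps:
$q{\left(Z,W \right)} = - 96 Z$ ($q{\left(Z,W \right)} = - 3 Z 32 = - 3 \cdot 32 Z = - 96 Z$)
$\sqrt{\sqrt{-2450202 - 2394099} + q{\left(110,2006 \right)}} = \sqrt{\sqrt{-2450202 - 2394099} - 10560} = \sqrt{\sqrt{-4844301} - 10560} = \sqrt{i \sqrt{4844301} - 10560} = \sqrt{-10560 + i \sqrt{4844301}}$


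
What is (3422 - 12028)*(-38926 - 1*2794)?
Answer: 359042320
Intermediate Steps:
(3422 - 12028)*(-38926 - 1*2794) = -8606*(-38926 - 2794) = -8606*(-41720) = 359042320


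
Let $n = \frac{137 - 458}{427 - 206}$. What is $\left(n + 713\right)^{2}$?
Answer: $\frac{24728191504}{48841} \approx 5.063 \cdot 10^{5}$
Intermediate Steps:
$n = - \frac{321}{221} \approx -1.4525$
$\left(n + 713\right)^{2} = \left(- \frac{321}{221} + 713\right)^{2} = \left(\frac{157252}{221}\right)^{2} = \frac{24728191504}{48841}$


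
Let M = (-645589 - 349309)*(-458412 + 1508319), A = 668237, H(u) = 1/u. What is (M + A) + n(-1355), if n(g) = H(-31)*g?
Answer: -32381040892364/31 ≈ -1.0445e+12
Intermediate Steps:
n(g) = -g/31 (n(g) = g/(-31) = -g/31)
M = -1044550374486 (M = -994898*1049907 = -1044550374486)
(M + A) + n(-1355) = (-1044550374486 + 668237) - 1/31*(-1355) = -1044549706249 + 1355/31 = -32381040892364/31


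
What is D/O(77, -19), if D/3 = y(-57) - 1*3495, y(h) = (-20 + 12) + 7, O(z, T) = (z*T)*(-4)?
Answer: -138/77 ≈ -1.7922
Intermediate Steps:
O(z, T) = -4*T*z (O(z, T) = (T*z)*(-4) = -4*T*z)
y(h) = -1 (y(h) = -8 + 7 = -1)
D = -10488 (D = 3*(-1 - 1*3495) = 3*(-1 - 3495) = 3*(-3496) = -10488)
D/O(77, -19) = -10488/((-4*(-19)*77)) = -10488/5852 = -10488*1/5852 = -138/77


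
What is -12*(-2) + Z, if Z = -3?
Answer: 21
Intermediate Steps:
-12*(-2) + Z = -12*(-2) - 3 = 24 - 3 = 21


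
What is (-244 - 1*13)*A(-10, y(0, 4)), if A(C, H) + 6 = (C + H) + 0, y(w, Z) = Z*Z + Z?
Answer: -1028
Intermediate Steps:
y(w, Z) = Z + Z**2 (y(w, Z) = Z**2 + Z = Z + Z**2)
A(C, H) = -6 + C + H (A(C, H) = -6 + ((C + H) + 0) = -6 + (C + H) = -6 + C + H)
(-244 - 1*13)*A(-10, y(0, 4)) = (-244 - 1*13)*(-6 - 10 + 4*(1 + 4)) = (-244 - 13)*(-6 - 10 + 4*5) = -257*(-6 - 10 + 20) = -257*4 = -1028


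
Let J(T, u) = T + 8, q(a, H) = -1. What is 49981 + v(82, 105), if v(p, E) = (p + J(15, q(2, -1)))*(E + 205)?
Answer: 82531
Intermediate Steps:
J(T, u) = 8 + T
v(p, E) = (23 + p)*(205 + E) (v(p, E) = (p + (8 + 15))*(E + 205) = (p + 23)*(205 + E) = (23 + p)*(205 + E))
49981 + v(82, 105) = 49981 + (4715 + 23*105 + 205*82 + 105*82) = 49981 + (4715 + 2415 + 16810 + 8610) = 49981 + 32550 = 82531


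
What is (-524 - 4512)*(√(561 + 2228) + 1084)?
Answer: -5459024 - 5036*√2789 ≈ -5.7250e+6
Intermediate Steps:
(-524 - 4512)*(√(561 + 2228) + 1084) = -5036*(√2789 + 1084) = -5036*(1084 + √2789) = -5459024 - 5036*√2789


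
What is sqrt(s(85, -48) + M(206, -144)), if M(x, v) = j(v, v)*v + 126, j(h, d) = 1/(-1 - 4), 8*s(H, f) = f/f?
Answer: sqrt(61970)/20 ≈ 12.447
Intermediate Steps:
s(H, f) = 1/8 (s(H, f) = (f/f)/8 = (1/8)*1 = 1/8)
j(h, d) = -1/5 (j(h, d) = 1/(-5) = -1/5)
M(x, v) = 126 - v/5 (M(x, v) = -v/5 + 126 = 126 - v/5)
sqrt(s(85, -48) + M(206, -144)) = sqrt(1/8 + (126 - 1/5*(-144))) = sqrt(1/8 + (126 + 144/5)) = sqrt(1/8 + 774/5) = sqrt(6197/40) = sqrt(61970)/20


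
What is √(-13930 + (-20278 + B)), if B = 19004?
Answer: 2*I*√3801 ≈ 123.3*I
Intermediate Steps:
√(-13930 + (-20278 + B)) = √(-13930 + (-20278 + 19004)) = √(-13930 - 1274) = √(-15204) = 2*I*√3801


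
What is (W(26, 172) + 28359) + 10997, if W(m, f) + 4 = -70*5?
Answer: 39002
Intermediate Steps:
W(m, f) = -354 (W(m, f) = -4 - 70*5 = -4 - 350 = -354)
(W(26, 172) + 28359) + 10997 = (-354 + 28359) + 10997 = 28005 + 10997 = 39002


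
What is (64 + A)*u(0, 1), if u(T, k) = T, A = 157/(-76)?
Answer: 0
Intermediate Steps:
A = -157/76 (A = 157*(-1/76) = -157/76 ≈ -2.0658)
(64 + A)*u(0, 1) = (64 - 157/76)*0 = (4707/76)*0 = 0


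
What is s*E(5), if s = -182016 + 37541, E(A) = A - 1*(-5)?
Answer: -1444750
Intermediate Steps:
E(A) = 5 + A (E(A) = A + 5 = 5 + A)
s = -144475
s*E(5) = -144475*(5 + 5) = -144475*10 = -1444750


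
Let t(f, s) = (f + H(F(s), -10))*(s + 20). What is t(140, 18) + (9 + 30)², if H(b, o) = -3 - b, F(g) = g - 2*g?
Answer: 7411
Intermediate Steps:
F(g) = -g
t(f, s) = (20 + s)*(-3 + f + s) (t(f, s) = (f + (-3 - (-1)*s))*(s + 20) = (f + (-3 + s))*(20 + s) = (-3 + f + s)*(20 + s) = (20 + s)*(-3 + f + s))
t(140, 18) + (9 + 30)² = (-60 + 18² + 17*18 + 20*140 + 140*18) + (9 + 30)² = (-60 + 324 + 306 + 2800 + 2520) + 39² = 5890 + 1521 = 7411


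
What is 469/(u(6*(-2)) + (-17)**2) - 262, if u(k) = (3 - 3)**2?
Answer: -75249/289 ≈ -260.38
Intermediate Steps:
u(k) = 0 (u(k) = 0**2 = 0)
469/(u(6*(-2)) + (-17)**2) - 262 = 469/(0 + (-17)**2) - 262 = 469/(0 + 289) - 262 = 469/289 - 262 = -75249/289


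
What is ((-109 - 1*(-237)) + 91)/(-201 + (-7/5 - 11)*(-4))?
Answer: -1095/757 ≈ -1.4465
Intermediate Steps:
((-109 - 1*(-237)) + 91)/(-201 + (-7/5 - 11)*(-4)) = ((-109 + 237) + 91)/(-201 + (-7*⅕ - 11)*(-4)) = (128 + 91)/(-201 + (-7/5 - 11)*(-4)) = 219/(-201 - 62/5*(-4)) = 219/(-201 + 248/5) = 219/(-757/5) = 219*(-5/757) = -1095/757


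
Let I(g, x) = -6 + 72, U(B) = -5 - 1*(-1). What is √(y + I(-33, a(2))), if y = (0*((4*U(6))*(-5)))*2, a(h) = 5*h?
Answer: √66 ≈ 8.1240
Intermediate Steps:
U(B) = -4 (U(B) = -5 + 1 = -4)
I(g, x) = 66
y = 0 (y = (0*((4*(-4))*(-5)))*2 = (0*(-16*(-5)))*2 = (0*80)*2 = 0*2 = 0)
√(y + I(-33, a(2))) = √(0 + 66) = √66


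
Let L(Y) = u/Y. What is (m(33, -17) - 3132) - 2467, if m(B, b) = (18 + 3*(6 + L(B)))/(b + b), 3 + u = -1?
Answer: -1047209/187 ≈ -5600.0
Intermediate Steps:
u = -4 (u = -3 - 1 = -4)
L(Y) = -4/Y
m(B, b) = (36 - 12/B)/(2*b) (m(B, b) = (18 + 3*(6 - 4/B))/(b + b) = (18 + (18 - 12/B))/((2*b)) = (36 - 12/B)*(1/(2*b)) = (36 - 12/B)/(2*b))
(m(33, -17) - 3132) - 2467 = (6*(-1 + 3*33)/(33*(-17)) - 3132) - 2467 = (6*(1/33)*(-1/17)*(-1 + 99) - 3132) - 2467 = (6*(1/33)*(-1/17)*98 - 3132) - 2467 = (-196/187 - 3132) - 2467 = -585880/187 - 2467 = -1047209/187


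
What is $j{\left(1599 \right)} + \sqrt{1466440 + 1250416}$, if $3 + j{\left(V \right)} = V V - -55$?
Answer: $2556853 + 2 \sqrt{679214} \approx 2.5585 \cdot 10^{6}$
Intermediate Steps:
$j{\left(V \right)} = 52 + V^{2}$ ($j{\left(V \right)} = -3 + \left(V V - -55\right) = -3 + \left(V^{2} + 55\right) = -3 + \left(55 + V^{2}\right) = 52 + V^{2}$)
$j{\left(1599 \right)} + \sqrt{1466440 + 1250416} = \left(52 + 1599^{2}\right) + \sqrt{1466440 + 1250416} = \left(52 + 2556801\right) + \sqrt{2716856} = 2556853 + 2 \sqrt{679214}$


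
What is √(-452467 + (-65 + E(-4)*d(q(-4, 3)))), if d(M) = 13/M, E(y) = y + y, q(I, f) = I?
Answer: I*√452506 ≈ 672.69*I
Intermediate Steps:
E(y) = 2*y
√(-452467 + (-65 + E(-4)*d(q(-4, 3)))) = √(-452467 + (-65 + (2*(-4))*(13/(-4)))) = √(-452467 + (-65 - 104*(-1)/4)) = √(-452467 + (-65 - 8*(-13/4))) = √(-452467 + (-65 + 26)) = √(-452467 - 39) = √(-452506) = I*√452506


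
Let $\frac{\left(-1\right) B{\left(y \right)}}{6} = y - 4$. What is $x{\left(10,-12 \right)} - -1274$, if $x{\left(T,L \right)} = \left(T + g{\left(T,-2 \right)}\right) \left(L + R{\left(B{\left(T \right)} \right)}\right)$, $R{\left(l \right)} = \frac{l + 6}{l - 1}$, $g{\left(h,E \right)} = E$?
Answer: $\frac{43826}{37} \approx 1184.5$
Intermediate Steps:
$B{\left(y \right)} = 24 - 6 y$ ($B{\left(y \right)} = - 6 \left(y - 4\right) = - 6 \left(-4 + y\right) = 24 - 6 y$)
$R{\left(l \right)} = \frac{6 + l}{-1 + l}$
$x{\left(T,L \right)} = \left(-2 + T\right) \left(L + \frac{30 - 6 T}{23 - 6 T}\right)$ ($x{\left(T,L \right)} = \left(T - 2\right) \left(L + \frac{6 - \left(-24 + 6 T\right)}{-1 - \left(-24 + 6 T\right)}\right) = \left(-2 + T\right) \left(L + \frac{30 - 6 T}{23 - 6 T}\right)$)
$x{\left(10,-12 \right)} - -1274 = \frac{60 - 120 + 6 \cdot 10 \left(-5 + 10\right) - 12 \left(-23 + 6 \cdot 10\right) \left(-2 + 10\right)}{-23 + 6 \cdot 10} - -1274 = \frac{60 - 120 + 6 \cdot 10 \cdot 5 - 12 \left(-23 + 60\right) 8}{-23 + 60} + 1274 = \frac{60 - 120 + 300 - 444 \cdot 8}{37} + 1274 = \frac{60 - 120 + 300 - 3552}{37} + 1274 = \frac{1}{37} \left(-3312\right) + 1274 = - \frac{3312}{37} + 1274 = \frac{43826}{37}$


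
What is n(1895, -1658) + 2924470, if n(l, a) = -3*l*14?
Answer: 2844880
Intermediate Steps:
n(l, a) = -42*l
n(1895, -1658) + 2924470 = -42*1895 + 2924470 = -79590 + 2924470 = 2844880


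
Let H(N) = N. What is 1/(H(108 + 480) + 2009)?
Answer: 1/2597 ≈ 0.00038506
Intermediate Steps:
1/(H(108 + 480) + 2009) = 1/((108 + 480) + 2009) = 1/(588 + 2009) = 1/2597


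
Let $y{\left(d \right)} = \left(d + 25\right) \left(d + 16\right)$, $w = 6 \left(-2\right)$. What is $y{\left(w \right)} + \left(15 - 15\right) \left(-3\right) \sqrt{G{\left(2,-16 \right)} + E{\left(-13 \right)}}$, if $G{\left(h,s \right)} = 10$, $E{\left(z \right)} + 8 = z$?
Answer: $52$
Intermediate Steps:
$E{\left(z \right)} = -8 + z$
$w = -12$
$y{\left(d \right)} = \left(16 + d\right) \left(25 + d\right)$ ($y{\left(d \right)} = \left(25 + d\right) \left(16 + d\right) = \left(16 + d\right) \left(25 + d\right)$)
$y{\left(w \right)} + \left(15 - 15\right) \left(-3\right) \sqrt{G{\left(2,-16 \right)} + E{\left(-13 \right)}} = \left(400 + \left(-12\right)^{2} + 41 \left(-12\right)\right) + \left(15 - 15\right) \left(-3\right) \sqrt{10 - 21} = \left(400 + 144 - 492\right) + 0 \left(-3\right) \sqrt{10 - 21} = 52 + 0 \sqrt{-11} = 52 + 0 i \sqrt{11} = 52 + 0 = 52$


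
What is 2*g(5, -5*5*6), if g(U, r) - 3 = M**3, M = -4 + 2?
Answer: -10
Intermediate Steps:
M = -2
g(U, r) = -5 (g(U, r) = 3 + (-2)**3 = 3 - 8 = -5)
2*g(5, -5*5*6) = 2*(-5) = -10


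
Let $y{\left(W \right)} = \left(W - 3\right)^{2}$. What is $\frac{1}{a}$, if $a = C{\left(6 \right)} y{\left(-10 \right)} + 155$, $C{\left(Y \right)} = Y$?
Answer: $\frac{1}{1169} \approx 0.00085543$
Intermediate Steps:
$y{\left(W \right)} = \left(-3 + W\right)^{2}$
$a = 1169$ ($a = 6 \left(-3 - 10\right)^{2} + 155 = 6 \left(-13\right)^{2} + 155 = 6 \cdot 169 + 155 = 1014 + 155 = 1169$)
$\frac{1}{a} = \frac{1}{1169}$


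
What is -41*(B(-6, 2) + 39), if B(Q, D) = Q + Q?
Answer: -1107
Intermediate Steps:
B(Q, D) = 2*Q
-41*(B(-6, 2) + 39) = -41*(2*(-6) + 39) = -41*(-12 + 39) = -41*27 = -1107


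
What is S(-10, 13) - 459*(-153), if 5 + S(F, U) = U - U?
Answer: 70222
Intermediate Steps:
S(F, U) = -5 (S(F, U) = -5 + (U - U) = -5 + 0 = -5)
S(-10, 13) - 459*(-153) = -5 - 459*(-153) = -5 + 70227 = 70222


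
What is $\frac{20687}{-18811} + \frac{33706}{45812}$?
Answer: $- \frac{12064203}{33144982} \approx -0.36398$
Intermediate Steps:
$\frac{20687}{-18811} + \frac{33706}{45812} = 20687 \left(- \frac{1}{18811}\right) + 33706 \cdot \frac{1}{45812} = - \frac{20687}{18811} + \frac{16853}{22906} = - \frac{12064203}{33144982}$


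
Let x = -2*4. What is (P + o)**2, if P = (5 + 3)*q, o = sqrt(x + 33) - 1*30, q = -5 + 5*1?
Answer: 625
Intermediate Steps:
q = 0 (q = -5 + 5 = 0)
x = -8
o = -25 (o = sqrt(-8 + 33) - 1*30 = sqrt(25) - 30 = 5 - 30 = -25)
P = 0 (P = (5 + 3)*0 = 8*0 = 0)
(P + o)**2 = (0 - 25)**2 = (-25)**2 = 625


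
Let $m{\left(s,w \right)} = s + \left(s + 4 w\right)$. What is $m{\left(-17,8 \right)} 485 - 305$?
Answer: $-1275$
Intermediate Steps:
$m{\left(s,w \right)} = 2 s + 4 w$
$m{\left(-17,8 \right)} 485 - 305 = \left(2 \left(-17\right) + 4 \cdot 8\right) 485 - 305 = \left(-34 + 32\right) 485 - 305 = \left(-2\right) 485 - 305 = -970 - 305 = -1275$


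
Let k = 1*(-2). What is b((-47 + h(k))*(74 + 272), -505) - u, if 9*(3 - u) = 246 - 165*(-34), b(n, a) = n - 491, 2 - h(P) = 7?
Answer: -53506/3 ≈ -17835.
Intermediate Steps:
k = -2
h(P) = -5 (h(P) = 2 - 1*7 = 2 - 7 = -5)
b(n, a) = -491 + n
u = -1943/3 (u = 3 - (246 - 165*(-34))/9 = 3 - (246 + 5610)/9 = 3 - ⅑*5856 = 3 - 1952/3 = -1943/3 ≈ -647.67)
b((-47 + h(k))*(74 + 272), -505) - u = (-491 + (-47 - 5)*(74 + 272)) - 1*(-1943/3) = (-491 - 52*346) + 1943/3 = (-491 - 17992) + 1943/3 = -18483 + 1943/3 = -53506/3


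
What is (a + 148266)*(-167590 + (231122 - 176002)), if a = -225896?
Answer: 8731046100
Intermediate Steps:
(a + 148266)*(-167590 + (231122 - 176002)) = (-225896 + 148266)*(-167590 + (231122 - 176002)) = -77630*(-167590 + 55120) = -77630*(-112470) = 8731046100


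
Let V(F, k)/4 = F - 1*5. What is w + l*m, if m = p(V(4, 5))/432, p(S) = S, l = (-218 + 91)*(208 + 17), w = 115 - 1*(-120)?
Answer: 5995/12 ≈ 499.58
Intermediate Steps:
w = 235 (w = 115 + 120 = 235)
V(F, k) = -20 + 4*F (V(F, k) = 4*(F - 1*5) = 4*(F - 5) = 4*(-5 + F) = -20 + 4*F)
l = -28575 (l = -127*225 = -28575)
m = -1/108 (m = (-20 + 4*4)/432 = (-20 + 16)*(1/432) = -4*1/432 = -1/108 ≈ -0.0092593)
w + l*m = 235 - 28575*(-1/108) = 235 + 3175/12 = 5995/12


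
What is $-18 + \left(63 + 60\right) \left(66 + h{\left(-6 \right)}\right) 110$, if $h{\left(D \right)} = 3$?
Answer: $933552$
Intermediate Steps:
$-18 + \left(63 + 60\right) \left(66 + h{\left(-6 \right)}\right) 110 = -18 + \left(63 + 60\right) \left(66 + 3\right) 110 = -18 + 123 \cdot 69 \cdot 110 = -18 + 8487 \cdot 110 = -18 + 933570 = 933552$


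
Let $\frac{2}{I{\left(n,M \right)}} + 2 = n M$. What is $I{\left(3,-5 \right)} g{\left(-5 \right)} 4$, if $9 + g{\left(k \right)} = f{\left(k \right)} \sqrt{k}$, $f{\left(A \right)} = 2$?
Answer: $\frac{72}{17} - \frac{16 i \sqrt{5}}{17} \approx 4.2353 - 2.1045 i$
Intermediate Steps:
$I{\left(n,M \right)} = \frac{2}{-2 + M n}$ ($I{\left(n,M \right)} = \frac{2}{-2 + n M} = \frac{2}{-2 + M n}$)
$g{\left(k \right)} = -9 + 2 \sqrt{k}$
$I{\left(3,-5 \right)} g{\left(-5 \right)} 4 = \frac{2}{-2 - 15} \left(-9 + 2 \sqrt{-5}\right) 4 = \frac{2}{-2 - 15} \left(-9 + 2 i \sqrt{5}\right) 4 = \frac{2}{-17} \left(-9 + 2 i \sqrt{5}\right) 4 = 2 \left(- \frac{1}{17}\right) \left(-9 + 2 i \sqrt{5}\right) 4 = - \frac{2 \left(-9 + 2 i \sqrt{5}\right)}{17} \cdot 4 = \left(\frac{18}{17} - \frac{4 i \sqrt{5}}{17}\right) 4 = \frac{72}{17} - \frac{16 i \sqrt{5}}{17}$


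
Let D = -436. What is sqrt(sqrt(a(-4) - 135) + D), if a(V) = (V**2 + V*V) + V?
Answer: sqrt(-436 + I*sqrt(107)) ≈ 0.2477 + 20.882*I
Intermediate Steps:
a(V) = V + 2*V**2 (a(V) = (V**2 + V**2) + V = 2*V**2 + V = V + 2*V**2)
sqrt(sqrt(a(-4) - 135) + D) = sqrt(sqrt(-4*(1 + 2*(-4)) - 135) - 436) = sqrt(sqrt(-4*(1 - 8) - 135) - 436) = sqrt(sqrt(-4*(-7) - 135) - 436) = sqrt(sqrt(28 - 135) - 436) = sqrt(sqrt(-107) - 436) = sqrt(I*sqrt(107) - 436) = sqrt(-436 + I*sqrt(107))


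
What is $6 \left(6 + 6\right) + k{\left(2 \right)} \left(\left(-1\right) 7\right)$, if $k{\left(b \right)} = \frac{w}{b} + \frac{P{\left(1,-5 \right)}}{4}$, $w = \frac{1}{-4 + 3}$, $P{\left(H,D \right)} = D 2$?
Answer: $93$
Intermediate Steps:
$P{\left(H,D \right)} = 2 D$
$w = -1$ ($w = \frac{1}{-1} = -1$)
$k{\left(b \right)} = - \frac{5}{2} - \frac{1}{b}$ ($k{\left(b \right)} = - \frac{1}{b} + \frac{2 \left(-5\right)}{4} = - \frac{1}{b} - \frac{5}{2} = - \frac{5}{2} - \frac{1}{b}$)
$6 \left(6 + 6\right) + k{\left(2 \right)} \left(\left(-1\right) 7\right) = 6 \left(6 + 6\right) + \left(- \frac{5}{2} - \frac{1}{2}\right) \left(\left(-1\right) 7\right) = 6 \cdot 12 + \left(- \frac{5}{2} - \frac{1}{2}\right) \left(-7\right) = 72 + \left(- \frac{5}{2} - \frac{1}{2}\right) \left(-7\right) = 72 - -21 = 72 + 21 = 93$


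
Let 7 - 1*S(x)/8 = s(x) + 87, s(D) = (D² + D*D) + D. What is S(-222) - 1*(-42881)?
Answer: -744527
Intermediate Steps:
s(D) = D + 2*D² (s(D) = (D² + D²) + D = 2*D² + D = D + 2*D²)
S(x) = -640 - 8*x*(1 + 2*x) (S(x) = 56 - 8*(x*(1 + 2*x) + 87) = 56 - 8*(87 + x*(1 + 2*x)) = 56 + (-696 - 8*x*(1 + 2*x)) = -640 - 8*x*(1 + 2*x))
S(-222) - 1*(-42881) = (-640 - 8*(-222)*(1 + 2*(-222))) - 1*(-42881) = (-640 - 8*(-222)*(1 - 444)) + 42881 = (-640 - 8*(-222)*(-443)) + 42881 = (-640 - 786768) + 42881 = -787408 + 42881 = -744527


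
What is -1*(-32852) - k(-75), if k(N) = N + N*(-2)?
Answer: 32777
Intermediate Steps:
k(N) = -N (k(N) = N - 2*N = -N)
-1*(-32852) - k(-75) = -1*(-32852) - (-1)*(-75) = 32852 - 1*75 = 32852 - 75 = 32777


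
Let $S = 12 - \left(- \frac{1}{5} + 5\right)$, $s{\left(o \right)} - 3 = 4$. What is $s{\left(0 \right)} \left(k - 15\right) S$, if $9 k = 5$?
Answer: $-728$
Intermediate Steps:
$k = \frac{5}{9}$ ($k = \frac{1}{9} \cdot 5 = \frac{5}{9} \approx 0.55556$)
$s{\left(o \right)} = 7$ ($s{\left(o \right)} = 3 + 4 = 7$)
$S = \frac{36}{5}$ ($S = 12 - \frac{24}{5} = \frac{36}{5} \approx 7.2$)
$s{\left(0 \right)} \left(k - 15\right) S = 7 \left(\frac{5}{9} - 15\right) \frac{36}{5} = 7 \left(- \frac{130}{9}\right) \frac{36}{5} = \left(- \frac{910}{9}\right) \frac{36}{5} = -728$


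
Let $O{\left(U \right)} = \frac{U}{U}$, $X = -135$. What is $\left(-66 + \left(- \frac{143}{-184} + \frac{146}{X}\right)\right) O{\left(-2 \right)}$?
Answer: $- \frac{1646999}{24840} \approx -66.304$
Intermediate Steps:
$O{\left(U \right)} = 1$
$\left(-66 + \left(- \frac{143}{-184} + \frac{146}{X}\right)\right) O{\left(-2 \right)} = \left(-66 + \left(- \frac{143}{-184} + \frac{146}{-135}\right)\right) 1 = \left(-66 + \left(\left(-143\right) \left(- \frac{1}{184}\right) + 146 \left(- \frac{1}{135}\right)\right)\right) 1 = \left(-66 + \left(\frac{143}{184} - \frac{146}{135}\right)\right) 1 = \left(-66 - \frac{7559}{24840}\right) 1 = \left(- \frac{1646999}{24840}\right) 1 = - \frac{1646999}{24840}$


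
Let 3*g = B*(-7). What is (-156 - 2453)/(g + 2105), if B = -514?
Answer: -7827/9913 ≈ -0.78957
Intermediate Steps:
g = 3598/3 (g = (-514*(-7))/3 = (⅓)*3598 = 3598/3 ≈ 1199.3)
(-156 - 2453)/(g + 2105) = (-156 - 2453)/(3598/3 + 2105) = -2609/9913/3 = -2609*3/9913 = -7827/9913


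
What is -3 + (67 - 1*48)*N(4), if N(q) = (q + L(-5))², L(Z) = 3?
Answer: 928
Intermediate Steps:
N(q) = (3 + q)² (N(q) = (q + 3)² = (3 + q)²)
-3 + (67 - 1*48)*N(4) = -3 + (67 - 1*48)*(3 + 4)² = -3 + (67 - 48)*7² = -3 + 19*49 = -3 + 931 = 928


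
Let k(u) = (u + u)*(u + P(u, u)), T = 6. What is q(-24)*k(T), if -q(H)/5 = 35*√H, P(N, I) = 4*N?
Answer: -126000*I*√6 ≈ -3.0864e+5*I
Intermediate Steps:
q(H) = -175*√H
k(u) = 10*u² (k(u) = (u + u)*(u + 4*u) = (2*u)*(5*u) = 10*u²)
q(-24)*k(T) = (-350*I*√6)*(10*6²) = (-350*I*√6)*(10*36) = -350*I*√6*360 = -126000*I*√6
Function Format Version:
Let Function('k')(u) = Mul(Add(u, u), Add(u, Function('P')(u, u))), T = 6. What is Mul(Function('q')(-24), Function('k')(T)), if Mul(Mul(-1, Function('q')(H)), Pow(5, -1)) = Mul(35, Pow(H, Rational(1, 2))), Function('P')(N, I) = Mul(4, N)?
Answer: Mul(-126000, I, Pow(6, Rational(1, 2))) ≈ Mul(-3.0864e+5, I)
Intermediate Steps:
Function('q')(H) = Mul(-175, Pow(H, Rational(1, 2))) (Function('q')(H) = Mul(-5, Mul(35, Pow(H, Rational(1, 2)))) = Mul(-175, Pow(H, Rational(1, 2))))
Function('k')(u) = Mul(10, Pow(u, 2)) (Function('k')(u) = Mul(Add(u, u), Add(u, Mul(4, u))) = Mul(Mul(2, u), Mul(5, u)) = Mul(10, Pow(u, 2)))
Mul(Function('q')(-24), Function('k')(T)) = Mul(Mul(-175, Pow(-24, Rational(1, 2))), Mul(10, Pow(6, 2))) = Mul(Mul(-175, Mul(2, I, Pow(6, Rational(1, 2)))), Mul(10, 36)) = Mul(Mul(-350, I, Pow(6, Rational(1, 2))), 360) = Mul(-126000, I, Pow(6, Rational(1, 2)))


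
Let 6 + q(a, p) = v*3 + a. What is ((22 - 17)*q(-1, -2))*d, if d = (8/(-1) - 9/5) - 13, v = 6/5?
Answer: 1938/5 ≈ 387.60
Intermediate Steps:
v = 6/5 (v = 6*(⅕) = 6/5 ≈ 1.2000)
q(a, p) = -12/5 + a (q(a, p) = -6 + ((6/5)*3 + a) = -6 + (18/5 + a) = -12/5 + a)
d = -114/5 (d = (8*(-1) - 9*⅕) - 13 = (-8 - 9/5) - 13 = -49/5 - 13 = -114/5 ≈ -22.800)
((22 - 17)*q(-1, -2))*d = ((22 - 17)*(-12/5 - 1))*(-114/5) = (5*(-17/5))*(-114/5) = -17*(-114/5) = 1938/5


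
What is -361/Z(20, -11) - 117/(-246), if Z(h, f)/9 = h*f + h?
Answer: 49901/73800 ≈ 0.67617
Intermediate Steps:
Z(h, f) = 9*h + 9*f*h (Z(h, f) = 9*(h*f + h) = 9*(f*h + h) = 9*(h + f*h) = 9*h + 9*f*h)
-361/Z(20, -11) - 117/(-246) = -361*1/(180*(1 - 11)) - 117/(-246) = -361/(9*20*(-10)) - 117*(-1/246) = -361/(-1800) + 39/82 = -361*(-1/1800) + 39/82 = 361/1800 + 39/82 = 49901/73800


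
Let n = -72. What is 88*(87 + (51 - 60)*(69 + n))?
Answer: 10032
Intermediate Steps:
88*(87 + (51 - 60)*(69 + n)) = 88*(87 + (51 - 60)*(69 - 72)) = 88*(87 - 9*(-3)) = 88*(87 + 27) = 88*114 = 10032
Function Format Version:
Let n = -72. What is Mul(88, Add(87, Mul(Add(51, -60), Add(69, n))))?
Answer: 10032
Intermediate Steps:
Mul(88, Add(87, Mul(Add(51, -60), Add(69, n)))) = Mul(88, Add(87, Mul(Add(51, -60), Add(69, -72)))) = Mul(88, Add(87, Mul(-9, -3))) = Mul(88, Add(87, 27)) = Mul(88, 114) = 10032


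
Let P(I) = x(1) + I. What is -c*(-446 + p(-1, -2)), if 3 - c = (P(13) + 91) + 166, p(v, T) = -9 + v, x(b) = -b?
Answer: -121296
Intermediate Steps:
P(I) = -1 + I (P(I) = -1*1 + I = -1 + I)
c = -266 (c = 3 - (((-1 + 13) + 91) + 166) = 3 - ((12 + 91) + 166) = 3 - (103 + 166) = 3 - 1*269 = 3 - 269 = -266)
-c*(-446 + p(-1, -2)) = -(-266)*(-446 + (-9 - 1)) = -(-266)*(-446 - 10) = -(-266)*(-456) = -1*121296 = -121296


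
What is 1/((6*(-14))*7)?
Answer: -1/588 ≈ -0.0017007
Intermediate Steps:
1/((6*(-14))*7) = 1/(-84*7) = 1/(-588) = -1/588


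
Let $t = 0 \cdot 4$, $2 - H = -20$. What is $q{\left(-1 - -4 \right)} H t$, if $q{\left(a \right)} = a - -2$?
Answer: $0$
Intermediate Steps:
$H = 22$ ($H = 2 - -20 = 2 + 20 = 22$)
$t = 0$
$q{\left(a \right)} = 2 + a$ ($q{\left(a \right)} = a + 2 = 2 + a$)
$q{\left(-1 - -4 \right)} H t = \left(2 - -3\right) 22 \cdot 0 = \left(2 + \left(-1 + 4\right)\right) 22 \cdot 0 = \left(2 + 3\right) 22 \cdot 0 = 5 \cdot 22 \cdot 0 = 110 \cdot 0 = 0$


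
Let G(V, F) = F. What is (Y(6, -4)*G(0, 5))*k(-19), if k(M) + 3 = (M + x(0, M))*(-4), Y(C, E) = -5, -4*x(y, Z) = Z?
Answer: -1350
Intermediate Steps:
x(y, Z) = -Z/4
k(M) = -3 - 3*M (k(M) = -3 + (M - M/4)*(-4) = -3 + (3*M/4)*(-4) = -3 - 3*M)
(Y(6, -4)*G(0, 5))*k(-19) = (-5*5)*(-3 - 3*(-19)) = -25*(-3 + 57) = -25*54 = -1350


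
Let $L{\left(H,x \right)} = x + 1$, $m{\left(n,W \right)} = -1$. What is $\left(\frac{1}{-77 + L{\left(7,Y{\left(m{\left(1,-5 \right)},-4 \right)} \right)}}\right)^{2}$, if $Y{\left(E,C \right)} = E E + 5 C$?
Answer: $\frac{1}{9025} \approx 0.0001108$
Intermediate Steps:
$Y{\left(E,C \right)} = E^{2} + 5 C$
$L{\left(H,x \right)} = 1 + x$
$\left(\frac{1}{-77 + L{\left(7,Y{\left(m{\left(1,-5 \right)},-4 \right)} \right)}}\right)^{2} = \left(\frac{1}{-77 + \left(1 + \left(\left(-1\right)^{2} + 5 \left(-4\right)\right)\right)}\right)^{2} = \left(\frac{1}{-77 + \left(1 + \left(1 - 20\right)\right)}\right)^{2} = \left(\frac{1}{-77 + \left(1 - 19\right)}\right)^{2} = \left(\frac{1}{-77 - 18}\right)^{2} = \left(\frac{1}{-95}\right)^{2} = \left(- \frac{1}{95}\right)^{2} = \frac{1}{9025}$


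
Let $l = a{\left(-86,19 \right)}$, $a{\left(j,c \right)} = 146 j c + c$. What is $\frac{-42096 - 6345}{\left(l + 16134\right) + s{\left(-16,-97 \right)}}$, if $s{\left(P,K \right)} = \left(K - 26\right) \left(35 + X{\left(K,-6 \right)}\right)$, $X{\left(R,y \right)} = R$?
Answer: $\frac{16147}{71595} \approx 0.22553$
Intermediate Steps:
$a{\left(j,c \right)} = c + 146 c j$ ($a{\left(j,c \right)} = 146 c j + c = c + 146 c j$)
$l = -238545$ ($l = 19 \left(1 + 146 \left(-86\right)\right) = 19 \left(1 - 12556\right) = 19 \left(-12555\right) = -238545$)
$s{\left(P,K \right)} = \left(-26 + K\right) \left(35 + K\right)$ ($s{\left(P,K \right)} = \left(K - 26\right) \left(35 + K\right) = \left(-26 + K\right) \left(35 + K\right)$)
$\frac{-42096 - 6345}{\left(l + 16134\right) + s{\left(-16,-97 \right)}} = \frac{-42096 - 6345}{\left(-238545 + 16134\right) + \left(-910 + \left(-97\right)^{2} + 9 \left(-97\right)\right)} = - \frac{48441}{-222411 - -7626} = - \frac{48441}{-222411 + 7626} = - \frac{48441}{-214785} = \left(-48441\right) \left(- \frac{1}{214785}\right) = \frac{16147}{71595}$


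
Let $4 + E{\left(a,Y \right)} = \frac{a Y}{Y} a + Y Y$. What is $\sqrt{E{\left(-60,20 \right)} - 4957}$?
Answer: $31 i \approx 31.0 i$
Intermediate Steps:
$E{\left(a,Y \right)} = -4 + Y^{2} + a^{2}$ ($E{\left(a,Y \right)} = -4 + \left(\frac{a Y}{Y} a + Y Y\right) = -4 + \left(\frac{Y a}{Y} a + Y^{2}\right) = -4 + \left(a a + Y^{2}\right) = -4 + \left(a^{2} + Y^{2}\right) = -4 + \left(Y^{2} + a^{2}\right) = -4 + Y^{2} + a^{2}$)
$\sqrt{E{\left(-60,20 \right)} - 4957} = \sqrt{\left(-4 + 20^{2} + \left(-60\right)^{2}\right) - 4957} = \sqrt{\left(-4 + 400 + 3600\right) - 4957} = \sqrt{3996 - 4957} = \sqrt{-961} = 31 i$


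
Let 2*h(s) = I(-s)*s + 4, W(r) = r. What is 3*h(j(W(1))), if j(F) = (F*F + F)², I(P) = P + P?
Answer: -42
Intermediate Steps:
I(P) = 2*P
j(F) = (F + F²)² (j(F) = (F² + F)² = (F + F²)²)
h(s) = 2 - s² (h(s) = ((2*(-s))*s + 4)/2 = ((-2*s)*s + 4)/2 = (-2*s² + 4)/2 = (4 - 2*s²)/2 = 2 - s²)
3*h(j(W(1))) = 3*(2 - (1²*(1 + 1)²)²) = 3*(2 - (1*2²)²) = 3*(2 - (1*4)²) = 3*(2 - 1*4²) = 3*(2 - 1*16) = 3*(2 - 16) = 3*(-14) = -42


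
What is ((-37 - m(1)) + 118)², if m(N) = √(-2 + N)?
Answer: (81 - I)² ≈ 6560.0 - 162.0*I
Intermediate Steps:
((-37 - m(1)) + 118)² = ((-37 - √(-2 + 1)) + 118)² = ((-37 - √(-1)) + 118)² = ((-37 - I) + 118)² = (81 - I)²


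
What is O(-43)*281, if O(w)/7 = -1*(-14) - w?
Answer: 112119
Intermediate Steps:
O(w) = 98 - 7*w (O(w) = 7*(-1*(-14) - w) = 7*(14 - w) = 98 - 7*w)
O(-43)*281 = (98 - 7*(-43))*281 = (98 + 301)*281 = 399*281 = 112119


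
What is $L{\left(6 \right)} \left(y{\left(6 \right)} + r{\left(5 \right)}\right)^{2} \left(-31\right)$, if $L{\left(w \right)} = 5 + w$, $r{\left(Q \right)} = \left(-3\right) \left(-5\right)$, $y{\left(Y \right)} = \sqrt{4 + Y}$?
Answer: $-80135 - 10230 \sqrt{10} \approx -1.1249 \cdot 10^{5}$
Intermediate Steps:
$r{\left(Q \right)} = 15$
$L{\left(6 \right)} \left(y{\left(6 \right)} + r{\left(5 \right)}\right)^{2} \left(-31\right) = \left(5 + 6\right) \left(\sqrt{4 + 6} + 15\right)^{2} \left(-31\right) = 11 \left(\sqrt{10} + 15\right)^{2} \left(-31\right) = 11 \left(15 + \sqrt{10}\right)^{2} \left(-31\right) = - 341 \left(15 + \sqrt{10}\right)^{2}$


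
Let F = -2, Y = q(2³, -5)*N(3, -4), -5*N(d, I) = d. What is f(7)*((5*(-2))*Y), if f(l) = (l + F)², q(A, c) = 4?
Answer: 600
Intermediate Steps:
N(d, I) = -d/5
Y = -12/5 (Y = 4*(-⅕*3) = 4*(-⅗) = -12/5 ≈ -2.4000)
f(l) = (-2 + l)² (f(l) = (l - 2)² = (-2 + l)²)
f(7)*((5*(-2))*Y) = (-2 + 7)²*((5*(-2))*(-12/5)) = 5²*(-10*(-12/5)) = 25*24 = 600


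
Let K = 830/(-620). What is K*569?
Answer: -47227/62 ≈ -761.73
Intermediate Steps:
K = -83/62 (K = 830*(-1/620) = -83/62 ≈ -1.3387)
K*569 = -83/62*569 = -47227/62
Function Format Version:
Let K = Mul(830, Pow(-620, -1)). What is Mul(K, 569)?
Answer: Rational(-47227, 62) ≈ -761.73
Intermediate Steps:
K = Rational(-83, 62) (K = Mul(830, Rational(-1, 620)) = Rational(-83, 62) ≈ -1.3387)
Mul(K, 569) = Mul(Rational(-83, 62), 569) = Rational(-47227, 62)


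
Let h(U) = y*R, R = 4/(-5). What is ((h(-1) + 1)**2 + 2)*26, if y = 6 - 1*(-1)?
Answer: 15054/25 ≈ 602.16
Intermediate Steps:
R = -4/5 (R = 4*(-1/5) = -4/5 ≈ -0.80000)
y = 7 (y = 6 + 1 = 7)
h(U) = -28/5 (h(U) = 7*(-4/5) = -28/5)
((h(-1) + 1)**2 + 2)*26 = ((-28/5 + 1)**2 + 2)*26 = ((-23/5)**2 + 2)*26 = (529/25 + 2)*26 = (579/25)*26 = 15054/25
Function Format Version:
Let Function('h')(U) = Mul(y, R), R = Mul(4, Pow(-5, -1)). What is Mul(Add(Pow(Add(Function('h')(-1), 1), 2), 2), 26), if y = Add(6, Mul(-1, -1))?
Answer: Rational(15054, 25) ≈ 602.16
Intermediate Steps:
R = Rational(-4, 5) (R = Mul(4, Rational(-1, 5)) = Rational(-4, 5) ≈ -0.80000)
y = 7 (y = Add(6, 1) = 7)
Function('h')(U) = Rational(-28, 5) (Function('h')(U) = Mul(7, Rational(-4, 5)) = Rational(-28, 5))
Mul(Add(Pow(Add(Function('h')(-1), 1), 2), 2), 26) = Mul(Add(Pow(Add(Rational(-28, 5), 1), 2), 2), 26) = Mul(Add(Pow(Rational(-23, 5), 2), 2), 26) = Mul(Add(Rational(529, 25), 2), 26) = Mul(Rational(579, 25), 26) = Rational(15054, 25)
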